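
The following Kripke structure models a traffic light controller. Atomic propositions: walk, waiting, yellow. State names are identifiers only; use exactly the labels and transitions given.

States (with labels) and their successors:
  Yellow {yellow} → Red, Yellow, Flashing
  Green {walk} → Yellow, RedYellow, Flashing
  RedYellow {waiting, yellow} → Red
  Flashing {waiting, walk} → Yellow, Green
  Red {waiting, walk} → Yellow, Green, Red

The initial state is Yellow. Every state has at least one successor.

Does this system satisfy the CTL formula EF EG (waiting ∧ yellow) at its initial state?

States satisfying EG (waiting ∧ yellow): ∅.
States satisfying EF EG (waiting ∧ yellow): ∅.
No suitable path/successor from Yellow witnesses the formula.
Yellow ∉ Sat(EF EG (waiting ∧ yellow)).

Violated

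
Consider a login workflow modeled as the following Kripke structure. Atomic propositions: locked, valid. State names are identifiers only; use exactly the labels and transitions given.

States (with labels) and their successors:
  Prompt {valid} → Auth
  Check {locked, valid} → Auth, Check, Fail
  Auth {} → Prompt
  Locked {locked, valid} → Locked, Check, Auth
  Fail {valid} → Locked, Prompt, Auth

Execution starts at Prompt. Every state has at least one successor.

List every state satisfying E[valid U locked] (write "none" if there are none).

{Check, Locked, Fail}

States satisfying valid: {Prompt, Check, Locked, Fail}.
States satisfying locked: {Check, Locked}.
States satisfying E[valid U locked]: {Check, Locked, Fail}.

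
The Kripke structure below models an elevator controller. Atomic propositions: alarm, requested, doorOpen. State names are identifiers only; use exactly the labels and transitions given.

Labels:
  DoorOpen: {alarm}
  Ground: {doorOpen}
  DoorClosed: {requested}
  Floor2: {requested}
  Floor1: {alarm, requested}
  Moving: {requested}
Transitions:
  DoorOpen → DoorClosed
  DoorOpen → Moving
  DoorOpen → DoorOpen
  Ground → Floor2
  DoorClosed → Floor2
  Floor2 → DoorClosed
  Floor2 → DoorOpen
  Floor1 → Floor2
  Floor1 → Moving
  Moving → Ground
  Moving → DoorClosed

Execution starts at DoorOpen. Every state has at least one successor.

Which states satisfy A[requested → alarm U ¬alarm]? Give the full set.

States satisfying requested → alarm: {DoorOpen, Ground, Floor1}.
States satisfying ¬alarm: {Ground, DoorClosed, Floor2, Moving}.
States satisfying A[requested → alarm U ¬alarm]: {Ground, DoorClosed, Floor2, Floor1, Moving}.

{Ground, DoorClosed, Floor2, Floor1, Moving}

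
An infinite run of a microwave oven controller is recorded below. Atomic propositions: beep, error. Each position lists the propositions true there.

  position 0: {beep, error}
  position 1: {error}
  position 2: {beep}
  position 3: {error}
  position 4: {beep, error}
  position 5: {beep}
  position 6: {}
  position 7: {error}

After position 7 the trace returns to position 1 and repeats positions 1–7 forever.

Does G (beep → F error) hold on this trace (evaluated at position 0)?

Yes

beep → F error holds at every position 0..7, and those are all positions ever visited, so G (beep → F error) holds.
Positions where beep holds: 0, 2, 4, 5.
Check F error at each: 0→ok, 2→ok, 4→ok, 5→ok.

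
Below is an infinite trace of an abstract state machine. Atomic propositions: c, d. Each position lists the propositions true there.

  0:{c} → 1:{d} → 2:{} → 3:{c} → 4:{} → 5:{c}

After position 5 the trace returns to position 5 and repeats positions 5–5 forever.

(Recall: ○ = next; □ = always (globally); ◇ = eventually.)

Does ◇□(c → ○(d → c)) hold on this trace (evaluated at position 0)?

□(c → ○(d → c)) holds at position 1, which is reachable from 0, so ◇□(c → ○(d → c)) holds.

Holds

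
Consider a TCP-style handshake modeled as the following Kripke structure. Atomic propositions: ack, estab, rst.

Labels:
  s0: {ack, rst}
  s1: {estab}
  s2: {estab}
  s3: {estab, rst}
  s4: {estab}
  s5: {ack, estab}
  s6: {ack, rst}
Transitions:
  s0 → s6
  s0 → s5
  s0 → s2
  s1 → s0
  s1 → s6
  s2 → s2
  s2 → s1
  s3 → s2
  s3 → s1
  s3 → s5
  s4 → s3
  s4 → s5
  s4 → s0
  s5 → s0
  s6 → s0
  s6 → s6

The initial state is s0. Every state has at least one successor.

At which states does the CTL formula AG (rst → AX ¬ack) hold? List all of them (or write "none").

States satisfying rst → AX ¬ack: {s1, s2, s4, s5}.
States satisfying AG (rst → AX ¬ack): ∅.

none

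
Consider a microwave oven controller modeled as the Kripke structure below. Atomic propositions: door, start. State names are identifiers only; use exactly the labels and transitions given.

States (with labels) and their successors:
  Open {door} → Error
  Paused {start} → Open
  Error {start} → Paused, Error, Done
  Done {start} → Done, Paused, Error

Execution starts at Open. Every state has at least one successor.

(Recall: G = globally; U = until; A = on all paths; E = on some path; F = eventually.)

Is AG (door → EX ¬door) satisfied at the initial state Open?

Holds

States satisfying door → EX ¬door: {Open, Paused, Error, Done}.
States satisfying AG (door → EX ¬door): {Open, Paused, Error, Done}.
Every state reachable from Open satisfies door → EX ¬door.
Open ∈ Sat(AG (door → EX ¬door)).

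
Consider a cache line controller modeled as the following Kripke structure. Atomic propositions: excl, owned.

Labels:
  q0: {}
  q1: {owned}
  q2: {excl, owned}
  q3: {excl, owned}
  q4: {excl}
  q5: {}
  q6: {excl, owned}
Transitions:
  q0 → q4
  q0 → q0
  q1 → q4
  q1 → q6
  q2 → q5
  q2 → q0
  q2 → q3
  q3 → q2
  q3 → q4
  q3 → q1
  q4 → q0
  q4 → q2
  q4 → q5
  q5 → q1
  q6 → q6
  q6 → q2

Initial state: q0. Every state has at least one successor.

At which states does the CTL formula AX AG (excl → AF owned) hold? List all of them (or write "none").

States satisfying AG (excl → AF owned): ∅.
States satisfying AX AG (excl → AF owned): ∅.

none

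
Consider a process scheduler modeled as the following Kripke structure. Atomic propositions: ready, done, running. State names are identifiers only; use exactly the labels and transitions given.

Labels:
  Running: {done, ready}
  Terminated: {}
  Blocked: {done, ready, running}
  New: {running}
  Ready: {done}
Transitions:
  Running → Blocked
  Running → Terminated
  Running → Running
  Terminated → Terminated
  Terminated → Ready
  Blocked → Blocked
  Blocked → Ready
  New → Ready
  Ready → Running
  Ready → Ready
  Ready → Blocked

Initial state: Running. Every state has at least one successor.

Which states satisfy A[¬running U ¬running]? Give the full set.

{Running, Terminated, Ready}

States satisfying ¬running: {Running, Terminated, Ready}.
States satisfying A[¬running U ¬running]: {Running, Terminated, Ready}.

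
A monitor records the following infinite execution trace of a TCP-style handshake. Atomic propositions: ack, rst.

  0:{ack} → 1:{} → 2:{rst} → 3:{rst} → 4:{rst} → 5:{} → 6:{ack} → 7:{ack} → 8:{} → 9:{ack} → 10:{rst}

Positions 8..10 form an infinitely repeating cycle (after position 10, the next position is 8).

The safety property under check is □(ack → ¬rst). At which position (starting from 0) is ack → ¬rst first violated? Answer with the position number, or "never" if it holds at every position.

ack → ¬rst holds at every position 0..10, and those are all the positions the trace ever visits, so the invariant □(ack → ¬rst) is never violated.

never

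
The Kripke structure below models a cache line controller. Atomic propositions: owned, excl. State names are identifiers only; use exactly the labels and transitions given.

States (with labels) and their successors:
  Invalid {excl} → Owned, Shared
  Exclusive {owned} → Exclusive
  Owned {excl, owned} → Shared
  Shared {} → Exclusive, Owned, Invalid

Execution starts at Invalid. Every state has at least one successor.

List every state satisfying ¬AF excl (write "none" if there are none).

States satisfying excl: {Invalid, Owned}.
States satisfying AF excl: {Invalid, Owned}.
States satisfying ¬AF excl: {Exclusive, Shared}.

{Exclusive, Shared}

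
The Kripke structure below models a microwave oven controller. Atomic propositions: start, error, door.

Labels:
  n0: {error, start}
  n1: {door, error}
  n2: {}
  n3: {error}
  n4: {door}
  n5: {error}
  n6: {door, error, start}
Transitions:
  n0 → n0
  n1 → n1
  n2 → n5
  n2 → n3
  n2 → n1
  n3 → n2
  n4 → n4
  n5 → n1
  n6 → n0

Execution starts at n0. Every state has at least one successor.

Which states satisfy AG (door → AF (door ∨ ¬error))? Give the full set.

States satisfying door → AF (door ∨ ¬error): {n0, n1, n2, n3, n4, n5, n6}.
States satisfying AG (door → AF (door ∨ ¬error)): {n0, n1, n2, n3, n4, n5, n6}.

{n0, n1, n2, n3, n4, n5, n6}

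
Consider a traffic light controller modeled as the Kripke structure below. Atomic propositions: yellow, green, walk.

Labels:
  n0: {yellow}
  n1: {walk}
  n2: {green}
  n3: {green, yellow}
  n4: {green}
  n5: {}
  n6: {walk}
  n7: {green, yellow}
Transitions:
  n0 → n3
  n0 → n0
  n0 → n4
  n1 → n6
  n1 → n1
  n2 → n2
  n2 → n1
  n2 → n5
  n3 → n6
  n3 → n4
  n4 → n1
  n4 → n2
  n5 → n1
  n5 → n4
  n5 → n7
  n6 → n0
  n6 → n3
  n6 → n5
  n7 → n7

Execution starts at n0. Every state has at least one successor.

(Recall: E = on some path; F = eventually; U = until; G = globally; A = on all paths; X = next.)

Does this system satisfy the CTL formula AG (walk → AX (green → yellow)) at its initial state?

Yes

States satisfying walk → AX (green → yellow): {n0, n1, n2, n3, n4, n5, n6, n7}.
States satisfying AG (walk → AX (green → yellow)): {n0, n1, n2, n3, n4, n5, n6, n7}.
Every state reachable from n0 satisfies walk → AX (green → yellow).
n0 ∈ Sat(AG (walk → AX (green → yellow))).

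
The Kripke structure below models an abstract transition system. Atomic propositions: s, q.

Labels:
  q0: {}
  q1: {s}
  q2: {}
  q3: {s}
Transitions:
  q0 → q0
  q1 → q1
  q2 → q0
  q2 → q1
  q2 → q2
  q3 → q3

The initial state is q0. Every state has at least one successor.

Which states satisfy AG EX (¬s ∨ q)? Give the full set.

States satisfying EX (¬s ∨ q): {q0, q2}.
States satisfying AG EX (¬s ∨ q): {q0}.

{q0}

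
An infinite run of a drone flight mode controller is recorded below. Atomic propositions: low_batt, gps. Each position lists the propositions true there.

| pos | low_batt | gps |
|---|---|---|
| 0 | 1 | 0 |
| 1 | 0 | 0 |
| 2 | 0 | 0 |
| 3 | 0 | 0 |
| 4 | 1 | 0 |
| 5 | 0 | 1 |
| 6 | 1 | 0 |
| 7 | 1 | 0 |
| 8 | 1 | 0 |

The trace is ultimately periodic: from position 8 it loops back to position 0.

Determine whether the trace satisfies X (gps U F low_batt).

Satisfied

The position after 0 is 1; gps U F low_batt is true there.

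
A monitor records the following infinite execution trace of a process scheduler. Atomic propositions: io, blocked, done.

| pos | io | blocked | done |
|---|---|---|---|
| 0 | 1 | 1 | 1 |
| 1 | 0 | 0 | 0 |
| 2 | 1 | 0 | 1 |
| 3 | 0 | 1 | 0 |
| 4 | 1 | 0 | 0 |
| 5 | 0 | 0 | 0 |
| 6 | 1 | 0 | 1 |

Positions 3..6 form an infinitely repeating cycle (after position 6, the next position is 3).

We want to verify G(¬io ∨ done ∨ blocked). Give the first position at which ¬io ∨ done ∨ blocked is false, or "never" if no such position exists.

4

Check ¬io ∨ done ∨ blocked at each position in order: 0 ✓, 1 ✓, 2 ✓, 3 ✓.
At position 4 the labels are {io}, so ¬io ∨ done ∨ blocked is false there. This is the first violation.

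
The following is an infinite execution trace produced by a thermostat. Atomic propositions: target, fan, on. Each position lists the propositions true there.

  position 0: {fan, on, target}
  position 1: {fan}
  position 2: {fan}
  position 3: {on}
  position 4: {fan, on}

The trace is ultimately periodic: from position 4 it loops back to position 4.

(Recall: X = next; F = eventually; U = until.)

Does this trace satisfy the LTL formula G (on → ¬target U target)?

on → ¬target U target must hold at every position from 0 onward. It fails at position 3, so G (on → ¬target U target) is false.
Positions where on holds: 0, 3, 4.
Check ¬target U target at each: 0→ok, 3→fails, 4→fails.

Does not hold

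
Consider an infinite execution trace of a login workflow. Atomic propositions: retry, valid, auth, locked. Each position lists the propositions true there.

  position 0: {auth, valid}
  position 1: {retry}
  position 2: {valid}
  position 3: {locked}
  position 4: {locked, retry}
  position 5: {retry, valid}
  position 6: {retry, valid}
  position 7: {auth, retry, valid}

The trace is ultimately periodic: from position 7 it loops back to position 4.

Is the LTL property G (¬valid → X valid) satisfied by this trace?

No

¬valid → X valid must hold at every position from 0 onward. It fails at position 3, so G (¬valid → X valid) is false.
Positions where ¬valid holds: 1, 3, 4.
Check X valid at each: 1→ok, 3→fails, 4→ok.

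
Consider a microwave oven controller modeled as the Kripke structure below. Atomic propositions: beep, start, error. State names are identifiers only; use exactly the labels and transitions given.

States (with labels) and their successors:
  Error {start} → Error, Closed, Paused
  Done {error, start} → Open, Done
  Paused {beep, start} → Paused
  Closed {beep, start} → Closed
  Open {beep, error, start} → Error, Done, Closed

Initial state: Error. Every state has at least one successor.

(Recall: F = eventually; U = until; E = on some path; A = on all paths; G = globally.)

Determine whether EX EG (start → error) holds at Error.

States satisfying EG (start → error): {Done, Open}.
States satisfying EX EG (start → error): {Done, Open}.
No suitable path/successor from Error witnesses the formula.
Error ∉ Sat(EX EG (start → error)).

Violated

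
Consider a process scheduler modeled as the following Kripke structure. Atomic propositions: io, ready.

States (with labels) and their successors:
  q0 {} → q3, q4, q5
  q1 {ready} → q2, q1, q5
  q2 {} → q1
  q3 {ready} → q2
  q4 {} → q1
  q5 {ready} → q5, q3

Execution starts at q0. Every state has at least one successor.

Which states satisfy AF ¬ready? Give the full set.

States satisfying ¬ready: {q0, q2, q4}.
States satisfying AF ¬ready: {q0, q2, q3, q4}.

{q0, q2, q3, q4}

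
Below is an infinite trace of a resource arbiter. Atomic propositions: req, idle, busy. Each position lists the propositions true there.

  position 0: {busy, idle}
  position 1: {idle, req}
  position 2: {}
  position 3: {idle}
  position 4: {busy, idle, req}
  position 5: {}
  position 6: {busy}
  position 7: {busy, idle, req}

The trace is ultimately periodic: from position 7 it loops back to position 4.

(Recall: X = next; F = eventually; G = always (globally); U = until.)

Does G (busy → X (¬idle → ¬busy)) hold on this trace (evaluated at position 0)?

Satisfied

busy → X (¬idle → ¬busy) holds at every position 0..7, and those are all positions ever visited, so G (busy → X (¬idle → ¬busy)) holds.
Positions where busy holds: 0, 4, 6, 7.
Check X (¬idle → ¬busy) at each: 0→ok, 4→ok, 6→ok, 7→ok.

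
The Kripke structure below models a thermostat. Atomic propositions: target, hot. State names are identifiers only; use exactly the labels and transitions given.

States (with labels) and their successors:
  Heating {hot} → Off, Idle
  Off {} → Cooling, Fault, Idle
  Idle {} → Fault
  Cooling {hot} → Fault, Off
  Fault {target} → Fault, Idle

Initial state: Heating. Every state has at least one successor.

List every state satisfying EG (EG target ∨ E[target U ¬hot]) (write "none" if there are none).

States satisfying EG target ∨ E[target U ¬hot]: {Off, Idle, Fault}.
States satisfying EG (EG target ∨ E[target U ¬hot]): {Off, Idle, Fault}.

{Off, Idle, Fault}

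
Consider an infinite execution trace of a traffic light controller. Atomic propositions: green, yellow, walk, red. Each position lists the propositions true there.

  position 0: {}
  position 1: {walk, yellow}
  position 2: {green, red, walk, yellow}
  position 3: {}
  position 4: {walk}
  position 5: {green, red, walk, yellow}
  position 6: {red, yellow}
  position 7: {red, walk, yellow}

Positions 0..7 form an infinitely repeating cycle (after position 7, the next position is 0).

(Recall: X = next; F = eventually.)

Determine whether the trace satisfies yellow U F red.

Walking from position 0: F red first holds at position 0, and yellow holds at every earlier position along the way, so yellow U F red holds.

Yes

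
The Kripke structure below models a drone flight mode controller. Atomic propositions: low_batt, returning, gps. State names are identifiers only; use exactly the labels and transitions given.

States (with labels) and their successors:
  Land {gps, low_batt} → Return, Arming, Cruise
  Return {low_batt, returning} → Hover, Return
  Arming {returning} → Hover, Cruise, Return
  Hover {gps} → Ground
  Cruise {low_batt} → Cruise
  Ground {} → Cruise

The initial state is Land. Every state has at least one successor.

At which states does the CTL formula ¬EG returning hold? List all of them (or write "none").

{Land, Hover, Cruise, Ground}

States satisfying returning: {Return, Arming}.
States satisfying EG returning: {Return, Arming}.
States satisfying ¬EG returning: {Land, Hover, Cruise, Ground}.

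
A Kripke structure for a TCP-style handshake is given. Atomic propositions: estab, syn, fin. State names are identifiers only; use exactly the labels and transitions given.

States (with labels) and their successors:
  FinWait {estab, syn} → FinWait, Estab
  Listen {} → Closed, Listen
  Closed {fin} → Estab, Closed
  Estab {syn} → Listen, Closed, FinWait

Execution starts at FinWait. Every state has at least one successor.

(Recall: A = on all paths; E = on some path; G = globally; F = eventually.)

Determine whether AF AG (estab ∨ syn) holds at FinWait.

Violated

States satisfying AG (estab ∨ syn): ∅.
States satisfying AF AG (estab ∨ syn): ∅.
There is a path from FinWait along which AG (estab ∨ syn) never holds.
FinWait ∉ Sat(AF AG (estab ∨ syn)).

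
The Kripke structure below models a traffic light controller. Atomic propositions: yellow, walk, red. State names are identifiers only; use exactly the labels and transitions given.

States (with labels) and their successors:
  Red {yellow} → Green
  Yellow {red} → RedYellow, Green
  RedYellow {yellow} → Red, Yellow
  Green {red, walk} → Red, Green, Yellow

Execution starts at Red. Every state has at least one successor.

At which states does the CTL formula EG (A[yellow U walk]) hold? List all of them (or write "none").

States satisfying A[yellow U walk]: {Red, Green}.
States satisfying EG (A[yellow U walk]): {Red, Green}.

{Red, Green}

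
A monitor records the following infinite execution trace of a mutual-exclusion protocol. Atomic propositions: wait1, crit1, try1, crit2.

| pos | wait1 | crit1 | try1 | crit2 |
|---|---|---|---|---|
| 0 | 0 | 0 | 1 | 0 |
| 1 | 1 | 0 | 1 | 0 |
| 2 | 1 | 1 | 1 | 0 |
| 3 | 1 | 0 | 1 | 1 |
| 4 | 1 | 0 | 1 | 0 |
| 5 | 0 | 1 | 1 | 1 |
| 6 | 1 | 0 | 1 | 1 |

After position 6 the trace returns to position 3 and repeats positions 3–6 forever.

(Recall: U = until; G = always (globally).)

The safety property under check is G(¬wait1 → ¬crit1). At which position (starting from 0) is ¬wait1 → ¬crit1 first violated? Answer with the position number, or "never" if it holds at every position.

Check ¬wait1 → ¬crit1 at each position in order: 0 ✓, 1 ✓, 2 ✓, 3 ✓, 4 ✓.
At position 5 the labels are {crit1, crit2, try1}, so ¬wait1 → ¬crit1 is false there. This is the first violation.

5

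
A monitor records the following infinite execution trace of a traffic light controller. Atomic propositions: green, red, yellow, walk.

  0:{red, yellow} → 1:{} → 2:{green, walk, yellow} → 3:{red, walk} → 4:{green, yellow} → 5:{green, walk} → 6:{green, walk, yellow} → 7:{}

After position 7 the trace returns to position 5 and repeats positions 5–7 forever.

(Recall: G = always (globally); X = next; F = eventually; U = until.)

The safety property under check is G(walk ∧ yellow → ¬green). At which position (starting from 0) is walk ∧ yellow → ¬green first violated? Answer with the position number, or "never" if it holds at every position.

Check walk ∧ yellow → ¬green at each position in order: 0 ✓, 1 ✓.
At position 2 the labels are {green, walk, yellow}, so walk ∧ yellow → ¬green is false there. This is the first violation.

2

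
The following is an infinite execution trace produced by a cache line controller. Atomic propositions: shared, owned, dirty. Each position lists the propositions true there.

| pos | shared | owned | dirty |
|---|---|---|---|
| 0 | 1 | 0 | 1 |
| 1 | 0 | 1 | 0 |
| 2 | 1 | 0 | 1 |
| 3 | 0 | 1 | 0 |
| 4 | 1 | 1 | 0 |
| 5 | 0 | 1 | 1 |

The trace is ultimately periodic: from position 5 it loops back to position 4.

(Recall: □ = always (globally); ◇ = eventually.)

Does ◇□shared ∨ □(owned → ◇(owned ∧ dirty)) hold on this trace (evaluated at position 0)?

Yes

□shared is false at every position 0..5, so it never becomes true and ◇□shared fails.
owned → ◇(owned ∧ dirty) holds at every position 0..5, and those are all positions ever visited, so □(owned → ◇(owned ∧ dirty)) holds.
Positions where owned holds: 1, 3, 4, 5.
Check ◇(owned ∧ dirty) at each: 1→ok, 3→ok, 4→ok, 5→ok.
At position 0: ◇□shared is false; □(owned → ◇(owned ∧ dirty)) is true; so ◇□shared ∨ □(owned → ◇(owned ∧ dirty)) is true.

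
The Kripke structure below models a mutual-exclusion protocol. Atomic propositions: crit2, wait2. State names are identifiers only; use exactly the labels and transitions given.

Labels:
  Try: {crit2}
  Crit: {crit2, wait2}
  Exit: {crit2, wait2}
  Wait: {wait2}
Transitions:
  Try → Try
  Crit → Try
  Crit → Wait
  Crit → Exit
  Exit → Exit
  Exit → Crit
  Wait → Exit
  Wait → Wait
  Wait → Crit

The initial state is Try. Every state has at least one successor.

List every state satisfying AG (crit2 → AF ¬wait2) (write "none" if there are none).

{Try}

States satisfying crit2 → AF ¬wait2: {Try, Wait}.
States satisfying AG (crit2 → AF ¬wait2): {Try}.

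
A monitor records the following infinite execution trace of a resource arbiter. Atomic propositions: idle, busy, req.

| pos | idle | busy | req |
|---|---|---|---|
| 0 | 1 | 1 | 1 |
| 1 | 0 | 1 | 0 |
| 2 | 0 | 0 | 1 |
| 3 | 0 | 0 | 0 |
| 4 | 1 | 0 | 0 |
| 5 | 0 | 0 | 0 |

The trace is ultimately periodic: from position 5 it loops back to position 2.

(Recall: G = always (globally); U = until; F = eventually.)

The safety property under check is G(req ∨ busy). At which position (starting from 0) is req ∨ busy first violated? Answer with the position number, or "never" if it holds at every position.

Check req ∨ busy at each position in order: 0 ✓, 1 ✓, 2 ✓.
At position 3 the labels are {}, so req ∨ busy is false there. This is the first violation.

3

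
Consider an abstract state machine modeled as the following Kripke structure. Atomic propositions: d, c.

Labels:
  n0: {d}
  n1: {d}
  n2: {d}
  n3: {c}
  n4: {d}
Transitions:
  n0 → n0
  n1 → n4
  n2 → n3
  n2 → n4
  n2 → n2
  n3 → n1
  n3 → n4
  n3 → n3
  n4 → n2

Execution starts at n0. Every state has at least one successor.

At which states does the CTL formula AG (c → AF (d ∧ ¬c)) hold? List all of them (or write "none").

{n0}

States satisfying c → AF (d ∧ ¬c): {n0, n1, n2, n4}.
States satisfying AG (c → AF (d ∧ ¬c)): {n0}.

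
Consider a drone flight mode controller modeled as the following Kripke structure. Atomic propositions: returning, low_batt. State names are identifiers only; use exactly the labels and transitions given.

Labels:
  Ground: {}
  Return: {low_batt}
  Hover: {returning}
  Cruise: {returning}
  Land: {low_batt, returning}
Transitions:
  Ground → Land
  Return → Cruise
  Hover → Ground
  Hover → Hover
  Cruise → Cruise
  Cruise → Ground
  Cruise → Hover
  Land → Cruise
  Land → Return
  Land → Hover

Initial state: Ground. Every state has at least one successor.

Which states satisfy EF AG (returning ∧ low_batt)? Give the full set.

States satisfying AG (returning ∧ low_batt): ∅.
States satisfying EF AG (returning ∧ low_batt): ∅.

none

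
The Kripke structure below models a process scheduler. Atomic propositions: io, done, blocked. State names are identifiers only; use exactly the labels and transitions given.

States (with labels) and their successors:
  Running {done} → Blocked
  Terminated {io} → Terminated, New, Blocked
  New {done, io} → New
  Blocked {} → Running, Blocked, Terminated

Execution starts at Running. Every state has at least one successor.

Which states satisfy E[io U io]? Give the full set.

States satisfying io: {Terminated, New}.
States satisfying E[io U io]: {Terminated, New}.

{Terminated, New}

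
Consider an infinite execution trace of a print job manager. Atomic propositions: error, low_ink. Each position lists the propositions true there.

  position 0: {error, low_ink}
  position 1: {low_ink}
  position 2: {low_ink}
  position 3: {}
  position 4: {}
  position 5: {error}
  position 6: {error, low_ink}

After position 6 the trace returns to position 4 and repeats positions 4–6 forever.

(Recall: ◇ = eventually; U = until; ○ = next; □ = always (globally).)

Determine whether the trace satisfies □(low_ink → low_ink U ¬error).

low_ink → low_ink U ¬error holds at every position 0..6, and those are all positions ever visited, so □(low_ink → low_ink U ¬error) holds.
Positions where low_ink holds: 0, 1, 2, 6.
Check low_ink U ¬error at each: 0→ok, 1→ok, 2→ok, 6→ok.

Satisfied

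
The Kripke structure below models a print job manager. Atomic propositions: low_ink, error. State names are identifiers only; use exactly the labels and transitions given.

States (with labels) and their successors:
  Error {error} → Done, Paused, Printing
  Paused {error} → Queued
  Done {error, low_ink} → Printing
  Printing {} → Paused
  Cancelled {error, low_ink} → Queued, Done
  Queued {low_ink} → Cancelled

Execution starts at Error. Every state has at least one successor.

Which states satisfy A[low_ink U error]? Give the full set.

States satisfying low_ink: {Done, Cancelled, Queued}.
States satisfying error: {Error, Paused, Done, Cancelled}.
States satisfying A[low_ink U error]: {Error, Paused, Done, Cancelled, Queued}.

{Error, Paused, Done, Cancelled, Queued}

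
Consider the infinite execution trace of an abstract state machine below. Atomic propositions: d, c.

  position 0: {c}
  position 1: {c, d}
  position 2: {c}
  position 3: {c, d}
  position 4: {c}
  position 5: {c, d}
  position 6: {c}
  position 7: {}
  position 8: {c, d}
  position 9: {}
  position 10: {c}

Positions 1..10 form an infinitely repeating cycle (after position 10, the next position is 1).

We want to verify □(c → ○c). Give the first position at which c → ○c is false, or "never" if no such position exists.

6

Check c → ○c at each position in order: 0 ✓, 1 ✓, 2 ✓, 3 ✓, 4 ✓, 5 ✓.
At position 6 the labels are {c} and the next position 7 has {}, so c → ○c is false there. This is the first violation.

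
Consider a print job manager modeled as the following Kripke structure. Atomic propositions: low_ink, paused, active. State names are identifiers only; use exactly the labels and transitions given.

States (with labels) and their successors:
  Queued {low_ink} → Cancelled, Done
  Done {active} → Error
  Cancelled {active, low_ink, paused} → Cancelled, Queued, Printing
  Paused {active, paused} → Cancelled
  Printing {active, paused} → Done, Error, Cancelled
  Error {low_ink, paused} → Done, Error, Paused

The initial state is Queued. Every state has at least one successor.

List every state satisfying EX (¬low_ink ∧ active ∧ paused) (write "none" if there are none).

{Cancelled, Error}

States satisfying ¬low_ink ∧ active ∧ paused: {Paused, Printing}.
States satisfying EX (¬low_ink ∧ active ∧ paused): {Cancelled, Error}.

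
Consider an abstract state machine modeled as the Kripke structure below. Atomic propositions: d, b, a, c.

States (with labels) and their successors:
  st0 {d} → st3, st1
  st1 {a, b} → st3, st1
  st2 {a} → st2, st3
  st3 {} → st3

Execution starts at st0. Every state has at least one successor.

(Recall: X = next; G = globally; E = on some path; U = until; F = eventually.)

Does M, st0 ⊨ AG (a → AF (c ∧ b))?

Does not hold

States satisfying a → AF (c ∧ b): {st0, st3}.
States satisfying AG (a → AF (c ∧ b)): {st3}.
st1 is reachable from st0 and violates a → AF (c ∧ b), so AG fails at st0.
st0 ∉ Sat(AG (a → AF (c ∧ b))).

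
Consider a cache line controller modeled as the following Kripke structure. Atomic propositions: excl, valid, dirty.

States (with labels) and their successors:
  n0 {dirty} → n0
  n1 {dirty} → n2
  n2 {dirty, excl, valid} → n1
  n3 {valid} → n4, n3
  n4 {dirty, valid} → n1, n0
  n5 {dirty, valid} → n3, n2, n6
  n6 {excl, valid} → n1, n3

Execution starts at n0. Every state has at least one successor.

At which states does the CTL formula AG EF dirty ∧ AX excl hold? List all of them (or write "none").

States satisfying EF dirty: {n0, n1, n2, n3, n4, n5, n6}.
States satisfying AG EF dirty: {n0, n1, n2, n3, n4, n5, n6}.
States satisfying excl: {n2, n6}.
States satisfying AX excl: {n1}.
States satisfying AG EF dirty ∧ AX excl: {n1}.

{n1}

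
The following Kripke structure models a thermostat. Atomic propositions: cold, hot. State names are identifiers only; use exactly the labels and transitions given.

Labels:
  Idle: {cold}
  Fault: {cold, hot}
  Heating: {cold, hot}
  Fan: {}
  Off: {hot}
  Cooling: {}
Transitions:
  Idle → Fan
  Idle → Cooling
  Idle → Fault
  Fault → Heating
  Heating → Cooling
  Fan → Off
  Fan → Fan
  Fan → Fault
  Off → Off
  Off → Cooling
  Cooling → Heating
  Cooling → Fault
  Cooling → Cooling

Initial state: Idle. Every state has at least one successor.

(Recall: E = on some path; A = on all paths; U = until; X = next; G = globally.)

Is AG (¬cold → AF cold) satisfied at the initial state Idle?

States satisfying ¬cold → AF cold: {Idle, Fault, Heating}.
States satisfying AG (¬cold → AF cold): ∅.
Cooling is reachable from Idle and violates ¬cold → AF cold, so AG fails at Idle.
Idle ∉ Sat(AG (¬cold → AF cold)).

No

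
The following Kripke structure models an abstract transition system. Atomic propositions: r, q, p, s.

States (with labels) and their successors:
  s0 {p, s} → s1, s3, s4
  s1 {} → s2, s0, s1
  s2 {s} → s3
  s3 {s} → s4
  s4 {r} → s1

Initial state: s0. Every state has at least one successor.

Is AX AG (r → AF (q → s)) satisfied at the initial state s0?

States satisfying AG (r → AF (q → s)): {s0, s1, s2, s3, s4}.
States satisfying AX AG (r → AF (q → s)): {s0, s1, s2, s3, s4}.
s0 ∈ Sat(AX AG (r → AF (q → s))).

Holds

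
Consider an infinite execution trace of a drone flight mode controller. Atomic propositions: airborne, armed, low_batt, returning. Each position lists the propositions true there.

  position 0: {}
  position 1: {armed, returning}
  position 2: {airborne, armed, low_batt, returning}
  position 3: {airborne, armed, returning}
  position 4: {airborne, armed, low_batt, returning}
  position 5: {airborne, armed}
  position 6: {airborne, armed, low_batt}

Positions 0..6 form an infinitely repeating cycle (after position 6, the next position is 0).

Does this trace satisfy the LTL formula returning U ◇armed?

Yes

Walking from position 0: ◇armed first holds at position 0, and returning holds at every earlier position along the way, so returning U ◇armed holds.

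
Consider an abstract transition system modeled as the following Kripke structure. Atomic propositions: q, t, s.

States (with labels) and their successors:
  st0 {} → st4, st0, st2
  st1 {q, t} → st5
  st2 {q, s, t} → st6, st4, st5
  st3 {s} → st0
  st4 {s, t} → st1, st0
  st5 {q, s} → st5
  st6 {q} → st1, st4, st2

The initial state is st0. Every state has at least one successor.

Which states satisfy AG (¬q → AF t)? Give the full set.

States satisfying ¬q → AF t: {st1, st2, st4, st5, st6}.
States satisfying AG (¬q → AF t): {st1, st5}.

{st1, st5}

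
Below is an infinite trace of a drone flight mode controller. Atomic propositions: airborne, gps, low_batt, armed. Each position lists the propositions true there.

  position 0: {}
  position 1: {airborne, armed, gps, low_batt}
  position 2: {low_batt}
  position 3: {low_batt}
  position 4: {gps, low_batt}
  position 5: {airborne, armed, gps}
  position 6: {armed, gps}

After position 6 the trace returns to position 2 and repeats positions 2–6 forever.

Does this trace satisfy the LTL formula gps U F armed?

Walking from position 0: F armed first holds at position 0, and gps holds at every earlier position along the way, so gps U F armed holds.

Satisfied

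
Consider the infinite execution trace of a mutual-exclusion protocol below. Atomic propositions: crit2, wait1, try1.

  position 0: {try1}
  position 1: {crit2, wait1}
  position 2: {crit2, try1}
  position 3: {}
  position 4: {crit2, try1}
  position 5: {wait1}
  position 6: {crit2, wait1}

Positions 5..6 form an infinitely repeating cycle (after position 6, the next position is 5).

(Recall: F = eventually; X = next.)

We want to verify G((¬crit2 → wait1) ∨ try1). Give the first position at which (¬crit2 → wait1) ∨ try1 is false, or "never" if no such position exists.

Check (¬crit2 → wait1) ∨ try1 at each position in order: 0 ✓, 1 ✓, 2 ✓.
At position 3 the labels are {}, so (¬crit2 → wait1) ∨ try1 is false there. This is the first violation.

3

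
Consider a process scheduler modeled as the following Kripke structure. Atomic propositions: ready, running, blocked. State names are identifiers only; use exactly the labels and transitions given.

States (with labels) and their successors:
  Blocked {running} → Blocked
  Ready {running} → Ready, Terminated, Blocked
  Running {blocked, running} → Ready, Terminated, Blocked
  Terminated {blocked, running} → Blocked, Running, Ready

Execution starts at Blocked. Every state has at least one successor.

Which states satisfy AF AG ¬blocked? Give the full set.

States satisfying AG ¬blocked: {Blocked}.
States satisfying AF AG ¬blocked: {Blocked}.

{Blocked}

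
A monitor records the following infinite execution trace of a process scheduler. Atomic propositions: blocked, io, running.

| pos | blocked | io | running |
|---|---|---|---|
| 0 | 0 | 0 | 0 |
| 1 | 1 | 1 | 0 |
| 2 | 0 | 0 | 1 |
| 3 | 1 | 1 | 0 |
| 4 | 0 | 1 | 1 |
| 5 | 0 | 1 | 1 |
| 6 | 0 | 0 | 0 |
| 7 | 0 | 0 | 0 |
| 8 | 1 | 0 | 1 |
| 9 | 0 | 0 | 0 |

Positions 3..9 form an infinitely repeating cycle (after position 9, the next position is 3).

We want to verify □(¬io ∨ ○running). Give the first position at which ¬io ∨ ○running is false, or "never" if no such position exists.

5

Check ¬io ∨ ○running at each position in order: 0 ✓, 1 ✓, 2 ✓, 3 ✓, 4 ✓.
At position 5 the labels are {io, running} and the next position 6 has {}, so ¬io ∨ ○running is false there. This is the first violation.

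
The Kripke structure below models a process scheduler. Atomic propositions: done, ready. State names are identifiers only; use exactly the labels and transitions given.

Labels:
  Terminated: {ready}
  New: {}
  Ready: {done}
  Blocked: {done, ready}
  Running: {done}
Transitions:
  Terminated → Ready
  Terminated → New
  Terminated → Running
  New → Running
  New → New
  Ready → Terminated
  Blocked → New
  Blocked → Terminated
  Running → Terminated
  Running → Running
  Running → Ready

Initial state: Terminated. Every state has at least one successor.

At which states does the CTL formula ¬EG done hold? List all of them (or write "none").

States satisfying done: {Ready, Blocked, Running}.
States satisfying EG done: {Running}.
States satisfying ¬EG done: {Terminated, New, Ready, Blocked}.

{Terminated, New, Ready, Blocked}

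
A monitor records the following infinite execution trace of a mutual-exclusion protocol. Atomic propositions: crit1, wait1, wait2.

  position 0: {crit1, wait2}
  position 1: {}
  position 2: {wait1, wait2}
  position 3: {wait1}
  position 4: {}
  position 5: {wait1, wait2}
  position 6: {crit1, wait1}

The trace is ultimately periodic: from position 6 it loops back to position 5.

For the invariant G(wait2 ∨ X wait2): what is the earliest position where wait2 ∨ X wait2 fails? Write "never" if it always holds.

3

Check wait2 ∨ X wait2 at each position in order: 0 ✓, 1 ✓, 2 ✓.
At position 3 the labels are {wait1} and the next position 4 has {}, so wait2 ∨ X wait2 is false there. This is the first violation.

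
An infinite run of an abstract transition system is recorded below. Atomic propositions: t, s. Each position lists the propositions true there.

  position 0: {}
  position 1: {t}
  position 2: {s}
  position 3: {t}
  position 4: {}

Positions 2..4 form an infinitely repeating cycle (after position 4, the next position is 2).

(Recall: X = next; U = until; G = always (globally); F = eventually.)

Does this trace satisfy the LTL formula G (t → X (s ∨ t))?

t → X (s ∨ t) must hold at every position from 0 onward. It fails at position 3, so G (t → X (s ∨ t)) is false.
Positions where t holds: 1, 3.
Check X (s ∨ t) at each: 1→ok, 3→fails.

Does not hold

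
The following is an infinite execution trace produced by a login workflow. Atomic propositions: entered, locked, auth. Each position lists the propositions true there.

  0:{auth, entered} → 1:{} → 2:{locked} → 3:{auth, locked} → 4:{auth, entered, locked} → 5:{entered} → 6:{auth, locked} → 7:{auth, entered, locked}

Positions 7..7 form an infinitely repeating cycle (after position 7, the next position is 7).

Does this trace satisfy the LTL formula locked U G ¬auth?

Violated

Walking from position 0: at position 0, G ¬auth has not yet held and locked fails, so locked U G ¬auth is false.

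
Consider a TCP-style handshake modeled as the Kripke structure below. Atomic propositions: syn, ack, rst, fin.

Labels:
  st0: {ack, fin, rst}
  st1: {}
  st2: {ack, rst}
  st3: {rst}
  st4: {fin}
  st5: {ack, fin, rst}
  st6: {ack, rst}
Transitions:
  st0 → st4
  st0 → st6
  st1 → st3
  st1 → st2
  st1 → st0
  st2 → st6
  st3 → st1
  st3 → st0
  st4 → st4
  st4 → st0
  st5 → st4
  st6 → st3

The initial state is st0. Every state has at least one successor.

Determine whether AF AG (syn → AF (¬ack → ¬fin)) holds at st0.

Satisfied

States satisfying AG (syn → AF (¬ack → ¬fin)): {st0, st1, st2, st3, st4, st5, st6}.
States satisfying AF AG (syn → AF (¬ack → ¬fin)): {st0, st1, st2, st3, st4, st5, st6}.
st0 ∈ Sat(AF AG (syn → AF (¬ack → ¬fin))).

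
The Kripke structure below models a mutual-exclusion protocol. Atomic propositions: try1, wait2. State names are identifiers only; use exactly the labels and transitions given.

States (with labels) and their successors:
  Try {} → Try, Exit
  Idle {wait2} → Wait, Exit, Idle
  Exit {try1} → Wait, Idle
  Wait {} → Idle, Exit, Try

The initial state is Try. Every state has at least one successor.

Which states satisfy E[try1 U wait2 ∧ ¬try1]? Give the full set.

States satisfying try1: {Exit}.
States satisfying wait2 ∧ ¬try1: {Idle}.
States satisfying E[try1 U wait2 ∧ ¬try1]: {Idle, Exit}.

{Idle, Exit}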